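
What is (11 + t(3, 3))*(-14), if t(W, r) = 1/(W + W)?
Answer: -469/3 ≈ -156.33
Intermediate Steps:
t(W, r) = 1/(2*W)
(11 + t(3, 3))*(-14) = (11 + (1/2)/3)*(-14) = (11 + (1/2)*(1/3))*(-14) = (11 + 1/6)*(-14) = (67/6)*(-14) = -469/3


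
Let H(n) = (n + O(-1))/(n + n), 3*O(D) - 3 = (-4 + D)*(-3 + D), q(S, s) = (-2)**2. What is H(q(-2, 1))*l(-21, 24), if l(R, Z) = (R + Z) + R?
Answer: -105/4 ≈ -26.250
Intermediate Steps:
q(S, s) = 4
l(R, Z) = Z + 2*R
O(D) = 1 + (-4 + D)*(-3 + D)/3 (O(D) = 1 + ((-4 + D)*(-3 + D))/3 = 1 + (-4 + D)*(-3 + D)/3)
H(n) = (23/3 + n)/(2*n) (H(n) = (n + (5 - 7/3*(-1) + (1/3)*(-1)**2))/(n + n) = (n + (5 + 7/3 + (1/3)*1))/((2*n)) = (n + (5 + 7/3 + 1/3))*(1/(2*n)) = (n + 23/3)*(1/(2*n)) = (23/3 + n)*(1/(2*n)) = (23/3 + n)/(2*n))
H(q(-2, 1))*l(-21, 24) = ((1/6)*(23 + 3*4)/4)*(24 + 2*(-21)) = ((1/6)*(1/4)*(23 + 12))*(24 - 42) = ((1/6)*(1/4)*35)*(-18) = (35/24)*(-18) = -105/4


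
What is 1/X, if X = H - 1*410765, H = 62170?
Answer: -1/348595 ≈ -2.8687e-6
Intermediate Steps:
X = -348595 (X = 62170 - 1*410765 = 62170 - 410765 = -348595)
1/X = 1/(-348595) = -1/348595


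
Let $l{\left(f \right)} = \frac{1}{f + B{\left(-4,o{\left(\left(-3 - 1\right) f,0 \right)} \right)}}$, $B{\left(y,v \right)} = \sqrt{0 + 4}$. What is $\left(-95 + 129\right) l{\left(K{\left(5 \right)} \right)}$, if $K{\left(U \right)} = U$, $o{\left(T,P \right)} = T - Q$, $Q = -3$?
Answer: $\frac{34}{7} \approx 4.8571$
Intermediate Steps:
$o{\left(T,P \right)} = 3 + T$ ($o{\left(T,P \right)} = T - -3 = T + 3 = 3 + T$)
$B{\left(y,v \right)} = 2$ ($B{\left(y,v \right)} = \sqrt{4} = 2$)
$l{\left(f \right)} = \frac{1}{2 + f}$ ($l{\left(f \right)} = \frac{1}{f + 2} = \frac{1}{2 + f}$)
$\left(-95 + 129\right) l{\left(K{\left(5 \right)} \right)} = \frac{-95 + 129}{2 + 5} = \frac{34}{7}$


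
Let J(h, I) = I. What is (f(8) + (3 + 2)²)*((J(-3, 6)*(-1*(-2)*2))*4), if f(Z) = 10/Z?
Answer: 2520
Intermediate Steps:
(f(8) + (3 + 2)²)*((J(-3, 6)*(-1*(-2)*2))*4) = (10/8 + (3 + 2)²)*((6*(-1*(-2)*2))*4) = (10*(⅛) + 5²)*((6*(2*2))*4) = (5/4 + 25)*((6*4)*4) = 105*(24*4)/4 = (105/4)*96 = 2520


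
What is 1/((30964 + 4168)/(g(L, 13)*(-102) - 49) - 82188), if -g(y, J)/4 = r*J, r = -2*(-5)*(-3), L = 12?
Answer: -159169/13081816904 ≈ -1.2167e-5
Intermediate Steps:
r = -30 (r = 10*(-3) = -30)
g(y, J) = 120*J (g(y, J) = -(-120)*J = 120*J)
1/((30964 + 4168)/(g(L, 13)*(-102) - 49) - 82188) = 1/((30964 + 4168)/((120*13)*(-102) - 49) - 82188) = 1/(35132/(1560*(-102) - 49) - 82188) = 1/(35132/(-159120 - 49) - 82188) = 1/(35132/(-159169) - 82188) = 1/(35132*(-1/159169) - 82188) = 1/(-35132/159169 - 82188) = 1/(-13081816904/159169) = -159169/13081816904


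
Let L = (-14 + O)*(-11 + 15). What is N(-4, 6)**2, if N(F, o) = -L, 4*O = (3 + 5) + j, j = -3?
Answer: 2601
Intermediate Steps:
O = 5/4 (O = ((3 + 5) - 3)/4 = (8 - 3)/4 = (1/4)*5 = 5/4 ≈ 1.2500)
L = -51 (L = (-14 + 5/4)*(-11 + 15) = -51/4*4 = -51)
N(F, o) = 51 (N(F, o) = -1*(-51) = 51)
N(-4, 6)**2 = 51**2 = 2601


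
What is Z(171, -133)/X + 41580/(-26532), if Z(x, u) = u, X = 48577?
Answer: -5109496/3254659 ≈ -1.5699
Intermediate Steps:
Z(171, -133)/X + 41580/(-26532) = -133/48577 + 41580/(-26532) = -133*1/48577 + 41580*(-1/26532) = -133/48577 - 105/67 = -5109496/3254659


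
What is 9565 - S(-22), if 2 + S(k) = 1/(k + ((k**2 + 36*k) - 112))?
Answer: 4228615/442 ≈ 9567.0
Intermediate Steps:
S(k) = -2 + 1/(-112 + k**2 + 37*k) (S(k) = -2 + 1/(k + ((k**2 + 36*k) - 112)) = -2 + 1/(k + (-112 + k**2 + 36*k)) = -2 + 1/(-112 + k**2 + 37*k))
9565 - S(-22) = 9565 - (225 - 74*(-22) - 2*(-22)**2)/(-112 + (-22)**2 + 37*(-22)) = 9565 - (225 + 1628 - 2*484)/(-112 + 484 - 814) = 9565 - (225 + 1628 - 968)/(-442) = 9565 - (-1)*885/442 = 9565 - 1*(-885/442) = 9565 + 885/442 = 4228615/442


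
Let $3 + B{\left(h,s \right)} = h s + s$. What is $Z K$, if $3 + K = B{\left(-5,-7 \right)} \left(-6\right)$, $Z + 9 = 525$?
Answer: $-78948$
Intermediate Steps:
$Z = 516$ ($Z = -9 + 525 = 516$)
$B{\left(h,s \right)} = -3 + s + h s$ ($B{\left(h,s \right)} = -3 + \left(h s + s\right) = -3 + \left(s + h s\right) = -3 + s + h s$)
$K = -153$ ($K = -3 + \left(-3 - 7 - -35\right) \left(-6\right) = -3 + \left(-3 - 7 + 35\right) \left(-6\right) = -3 + 25 \left(-6\right) = -3 - 150 = -153$)
$Z K = 516 \left(-153\right) = -78948$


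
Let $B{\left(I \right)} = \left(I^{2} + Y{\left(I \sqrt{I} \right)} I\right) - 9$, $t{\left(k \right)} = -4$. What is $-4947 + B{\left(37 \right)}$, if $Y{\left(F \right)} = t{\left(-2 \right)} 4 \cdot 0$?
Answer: $-3587$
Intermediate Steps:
$Y{\left(F \right)} = 0$ ($Y{\left(F \right)} = - 4 \cdot 4 \cdot 0 = \left(-4\right) 0 = 0$)
$B{\left(I \right)} = -9 + I^{2}$ ($B{\left(I \right)} = \left(I^{2} + 0 I\right) - 9 = \left(I^{2} + 0\right) - 9 = I^{2} - 9 = -9 + I^{2}$)
$-4947 + B{\left(37 \right)} = -4947 - \left(9 - 37^{2}\right) = -4947 + \left(-9 + 1369\right) = -4947 + 1360 = -3587$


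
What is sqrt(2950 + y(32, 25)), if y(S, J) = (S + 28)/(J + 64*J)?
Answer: sqrt(12463906)/65 ≈ 54.314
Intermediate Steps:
y(S, J) = (28 + S)/(65*J) (y(S, J) = (28 + S)/((65*J)) = (28 + S)*(1/(65*J)) = (28 + S)/(65*J))
sqrt(2950 + y(32, 25)) = sqrt(2950 + (1/65)*(28 + 32)/25) = sqrt(2950 + (1/65)*(1/25)*60) = sqrt(2950 + 12/325) = sqrt(958762/325) = sqrt(12463906)/65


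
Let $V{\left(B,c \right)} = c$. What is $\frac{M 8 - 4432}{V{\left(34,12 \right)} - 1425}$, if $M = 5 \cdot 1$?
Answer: $\frac{488}{157} \approx 3.1083$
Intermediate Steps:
$M = 5$
$\frac{M 8 - 4432}{V{\left(34,12 \right)} - 1425} = \frac{5 \cdot 8 - 4432}{12 - 1425} = \frac{40 - 4432}{-1413} = \left(-4392\right) \left(- \frac{1}{1413}\right) = \frac{488}{157}$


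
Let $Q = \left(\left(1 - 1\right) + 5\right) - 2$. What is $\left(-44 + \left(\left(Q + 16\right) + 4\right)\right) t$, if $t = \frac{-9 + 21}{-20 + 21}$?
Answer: $-252$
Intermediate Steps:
$Q = 3$ ($Q = \left(0 + 5\right) - 2 = 5 - 2 = 3$)
$t = 12$ ($t = \frac{12}{1} = 12 \cdot 1 = 12$)
$\left(-44 + \left(\left(Q + 16\right) + 4\right)\right) t = \left(-44 + \left(\left(3 + 16\right) + 4\right)\right) 12 = \left(-44 + \left(19 + 4\right)\right) 12 = \left(-44 + 23\right) 12 = \left(-21\right) 12 = -252$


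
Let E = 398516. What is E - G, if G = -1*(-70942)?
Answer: 327574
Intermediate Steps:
G = 70942
E - G = 398516 - 1*70942 = 398516 - 70942 = 327574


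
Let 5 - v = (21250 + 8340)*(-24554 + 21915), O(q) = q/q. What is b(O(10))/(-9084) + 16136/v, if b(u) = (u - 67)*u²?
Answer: 883398069/118225254710 ≈ 0.0074722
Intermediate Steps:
O(q) = 1
b(u) = u²*(-67 + u) (b(u) = (-67 + u)*u² = u²*(-67 + u))
v = 78088015 (v = 5 - (21250 + 8340)*(-24554 + 21915) = 5 - 29590*(-2639) = 5 - 1*(-78088010) = 5 + 78088010 = 78088015)
b(O(10))/(-9084) + 16136/v = (1²*(-67 + 1))/(-9084) + 16136/78088015 = (1*(-66))*(-1/9084) + 16136*(1/78088015) = -66*(-1/9084) + 16136/78088015 = 11/1514 + 16136/78088015 = 883398069/118225254710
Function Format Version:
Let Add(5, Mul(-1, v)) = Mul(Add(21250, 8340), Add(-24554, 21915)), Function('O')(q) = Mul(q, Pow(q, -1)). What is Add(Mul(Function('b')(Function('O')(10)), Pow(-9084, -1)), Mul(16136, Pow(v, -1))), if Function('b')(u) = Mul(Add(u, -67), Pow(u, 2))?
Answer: Rational(883398069, 118225254710) ≈ 0.0074722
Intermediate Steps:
Function('O')(q) = 1
Function('b')(u) = Mul(Pow(u, 2), Add(-67, u)) (Function('b')(u) = Mul(Add(-67, u), Pow(u, 2)) = Mul(Pow(u, 2), Add(-67, u)))
v = 78088015 (v = Add(5, Mul(-1, Mul(Add(21250, 8340), Add(-24554, 21915)))) = Add(5, Mul(-1, Mul(29590, -2639))) = Add(5, Mul(-1, -78088010)) = Add(5, 78088010) = 78088015)
Add(Mul(Function('b')(Function('O')(10)), Pow(-9084, -1)), Mul(16136, Pow(v, -1))) = Add(Mul(Mul(Pow(1, 2), Add(-67, 1)), Pow(-9084, -1)), Mul(16136, Pow(78088015, -1))) = Add(Mul(Mul(1, -66), Rational(-1, 9084)), Mul(16136, Rational(1, 78088015))) = Add(Mul(-66, Rational(-1, 9084)), Rational(16136, 78088015)) = Add(Rational(11, 1514), Rational(16136, 78088015)) = Rational(883398069, 118225254710)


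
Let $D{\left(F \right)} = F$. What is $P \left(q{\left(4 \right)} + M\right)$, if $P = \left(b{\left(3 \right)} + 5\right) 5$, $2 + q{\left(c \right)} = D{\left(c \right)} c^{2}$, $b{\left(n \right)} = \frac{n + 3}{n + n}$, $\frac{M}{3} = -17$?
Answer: $330$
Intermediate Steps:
$M = -51$ ($M = 3 \left(-17\right) = -51$)
$b{\left(n \right)} = \frac{3 + n}{2 n}$
$q{\left(c \right)} = -2 + c^{3}$ ($q{\left(c \right)} = -2 + c c^{2} = -2 + c^{3}$)
$P = 30$ ($P = \left(\frac{3 + 3}{2 \cdot 3} + 5\right) 5 = \left(\frac{1}{2} \cdot \frac{1}{3} \cdot 6 + 5\right) 5 = \left(1 + 5\right) 5 = 6 \cdot 5 = 30$)
$P \left(q{\left(4 \right)} + M\right) = 30 \left(\left(-2 + 4^{3}\right) - 51\right) = 30 \left(\left(-2 + 64\right) - 51\right) = 30 \left(62 - 51\right) = 30 \cdot 11 = 330$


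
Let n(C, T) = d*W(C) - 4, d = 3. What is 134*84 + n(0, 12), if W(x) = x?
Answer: 11252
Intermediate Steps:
n(C, T) = -4 + 3*C (n(C, T) = 3*C - 4 = -4 + 3*C)
134*84 + n(0, 12) = 134*84 + (-4 + 3*0) = 11256 + (-4 + 0) = 11256 - 4 = 11252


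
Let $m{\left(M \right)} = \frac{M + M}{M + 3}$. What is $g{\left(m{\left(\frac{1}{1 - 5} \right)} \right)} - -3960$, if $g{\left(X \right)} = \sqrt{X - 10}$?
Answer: $3960 + \frac{4 i \sqrt{77}}{11} \approx 3960.0 + 3.1909 i$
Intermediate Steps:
$m{\left(M \right)} = \frac{2 M}{3 + M}$
$g{\left(X \right)} = \sqrt{-10 + X}$
$g{\left(m{\left(\frac{1}{1 - 5} \right)} \right)} - -3960 = \sqrt{-10 + \frac{2}{\left(1 - 5\right) \left(3 + \frac{1}{1 - 5}\right)}} - -3960 = \sqrt{-10 + \frac{2}{\left(-4\right) \left(3 + \frac{1}{-4}\right)}} + 3960 = \sqrt{-10 + 2 \left(- \frac{1}{4}\right) \frac{1}{3 - \frac{1}{4}}} + 3960 = \sqrt{-10 + 2 \left(- \frac{1}{4}\right) \frac{1}{\frac{11}{4}}} + 3960 = \sqrt{-10 + 2 \left(- \frac{1}{4}\right) \frac{4}{11}} + 3960 = \sqrt{-10 - \frac{2}{11}} + 3960 = \sqrt{- \frac{112}{11}} + 3960 = \frac{4 i \sqrt{77}}{11} + 3960 = 3960 + \frac{4 i \sqrt{77}}{11}$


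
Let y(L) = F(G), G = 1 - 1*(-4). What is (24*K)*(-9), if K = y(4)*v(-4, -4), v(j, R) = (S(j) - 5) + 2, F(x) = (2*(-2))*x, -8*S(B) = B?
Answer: -10800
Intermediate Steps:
S(B) = -B/8
G = 5 (G = 1 + 4 = 5)
F(x) = -4*x
v(j, R) = -3 - j/8 (v(j, R) = (-j/8 - 5) + 2 = (-5 - j/8) + 2 = -3 - j/8)
y(L) = -20 (y(L) = -4*5 = -20)
K = 50 (K = -20*(-3 - 1/8*(-4)) = -20*(-3 + 1/2) = -20*(-5/2) = 50)
(24*K)*(-9) = (24*50)*(-9) = 1200*(-9) = -10800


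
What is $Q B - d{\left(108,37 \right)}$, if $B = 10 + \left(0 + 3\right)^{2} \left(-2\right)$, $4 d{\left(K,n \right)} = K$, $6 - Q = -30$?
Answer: $-315$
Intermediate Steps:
$Q = 36$ ($Q = 6 - -30 = 6 + 30 = 36$)
$d{\left(K,n \right)} = \frac{K}{4}$
$B = -8$ ($B = 10 + 3^{2} \left(-2\right) = 10 + 9 \left(-2\right) = 10 - 18 = -8$)
$Q B - d{\left(108,37 \right)} = 36 \left(-8\right) - \frac{1}{4} \cdot 108 = -288 - 27 = -315$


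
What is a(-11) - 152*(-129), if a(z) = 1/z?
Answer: 215687/11 ≈ 19608.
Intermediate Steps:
a(z) = 1/z
a(-11) - 152*(-129) = 1/(-11) - 152*(-129) = -1/11 + 19608 = 215687/11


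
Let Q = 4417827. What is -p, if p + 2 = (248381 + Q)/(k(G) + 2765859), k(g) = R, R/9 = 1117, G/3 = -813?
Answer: 110702/346989 ≈ 0.31904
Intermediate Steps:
G = -2439 (G = 3*(-813) = -2439)
R = 10053 (R = 9*1117 = 10053)
k(g) = 10053
p = -110702/346989 (p = -2 + (248381 + 4417827)/(10053 + 2765859) = -2 + 4666208/2775912 = -2 + 4666208*(1/2775912) = -2 + 583276/346989 = -110702/346989 ≈ -0.31904)
-p = -1*(-110702/346989) = 110702/346989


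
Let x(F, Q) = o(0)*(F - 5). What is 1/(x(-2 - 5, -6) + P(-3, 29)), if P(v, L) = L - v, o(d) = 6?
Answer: -1/40 ≈ -0.025000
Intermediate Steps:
x(F, Q) = -30 + 6*F (x(F, Q) = 6*(F - 5) = 6*(-5 + F) = -30 + 6*F)
1/(x(-2 - 5, -6) + P(-3, 29)) = 1/((-30 + 6*(-2 - 5)) + (29 - 1*(-3))) = 1/((-30 + 6*(-7)) + (29 + 3)) = 1/((-30 - 42) + 32) = 1/(-72 + 32) = 1/(-40) = -1/40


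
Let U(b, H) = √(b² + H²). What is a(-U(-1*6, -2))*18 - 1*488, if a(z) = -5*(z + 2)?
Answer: -668 + 180*√10 ≈ -98.790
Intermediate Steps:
U(b, H) = √(H² + b²)
a(z) = -10 - 5*z (a(z) = -5*(2 + z) = -10 - 5*z)
a(-U(-1*6, -2))*18 - 1*488 = (-10 - (-5)*√((-2)² + (-1*6)²))*18 - 1*488 = (-10 - (-5)*√(4 + (-6)²))*18 - 488 = (-10 - (-5)*√(4 + 36))*18 - 488 = (-10 - (-5)*√40)*18 - 488 = (-10 - (-5)*2*√10)*18 - 488 = (-10 - (-10)*√10)*18 - 488 = (-10 + 10*√10)*18 - 488 = (-180 + 180*√10) - 488 = -668 + 180*√10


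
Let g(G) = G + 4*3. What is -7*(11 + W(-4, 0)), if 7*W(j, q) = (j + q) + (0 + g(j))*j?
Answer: -41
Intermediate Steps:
g(G) = 12 + G (g(G) = G + 12 = 12 + G)
W(j, q) = j/7 + q/7 + j*(12 + j)/7 (W(j, q) = ((j + q) + (0 + (12 + j))*j)/7 = ((j + q) + (12 + j)*j)/7 = ((j + q) + j*(12 + j))/7 = (j + q + j*(12 + j))/7 = j/7 + q/7 + j*(12 + j)/7)
-7*(11 + W(-4, 0)) = -7*(11 + ((⅐)*(-4) + (⅐)*0 + (⅐)*(-4)*(12 - 4))) = -7*(11 + (-4/7 + 0 + (⅐)*(-4)*8)) = -7*(11 + (-4/7 + 0 - 32/7)) = -7*(11 - 36/7) = -7*41/7 = -41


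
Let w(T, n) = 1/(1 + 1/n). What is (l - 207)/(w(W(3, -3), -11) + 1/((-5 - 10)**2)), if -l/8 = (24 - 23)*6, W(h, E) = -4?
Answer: -114750/497 ≈ -230.89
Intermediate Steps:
l = -48 (l = -8*(24 - 23)*6 = -8*6 = -48)
(l - 207)/(w(W(3, -3), -11) + 1/((-5 - 10)**2)) = (-48 - 207)/(-11/(1 - 11) + 1/((-5 - 10)**2)) = -255/(-11/(-10) + 1/((-15)**2)) = -255/(-11*(-1/10) + 1/225) = -255/(11/10 + 1/225) = -255/497/450 = -255*450/497 = -114750/497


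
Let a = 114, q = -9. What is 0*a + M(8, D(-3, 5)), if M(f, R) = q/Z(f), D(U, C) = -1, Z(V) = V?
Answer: -9/8 ≈ -1.1250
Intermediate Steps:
M(f, R) = -9/f
0*a + M(8, D(-3, 5)) = 0*114 - 9/8 = 0 - 9*⅛ = 0 - 9/8 = -9/8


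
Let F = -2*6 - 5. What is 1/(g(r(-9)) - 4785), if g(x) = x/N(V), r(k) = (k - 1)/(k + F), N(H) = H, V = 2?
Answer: -26/124405 ≈ -0.00020899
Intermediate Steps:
F = -17 (F = -12 - 5 = -17)
r(k) = (-1 + k)/(-17 + k) (r(k) = (k - 1)/(k - 17) = (-1 + k)/(-17 + k))
g(x) = x/2
1/(g(r(-9)) - 4785) = 1/(((-1 - 9)/(-17 - 9))/2 - 4785) = 1/((-10/(-26))/2 - 4785) = 1/((-1/26*(-10))/2 - 4785) = 1/((½)*(5/13) - 4785) = 1/(5/26 - 4785) = 1/(-124405/26) = -26/124405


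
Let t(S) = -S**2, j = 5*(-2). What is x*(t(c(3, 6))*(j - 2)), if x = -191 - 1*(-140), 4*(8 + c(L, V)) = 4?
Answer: -29988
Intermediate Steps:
c(L, V) = -7 (c(L, V) = -8 + (1/4)*4 = -8 + 1 = -7)
j = -10
x = -51 (x = -191 + 140 = -51)
x*(t(c(3, 6))*(j - 2)) = -51*(-1*(-7)**2)*(-10 - 2) = -51*(-1*49)*(-12) = -(-2499)*(-12) = -51*588 = -29988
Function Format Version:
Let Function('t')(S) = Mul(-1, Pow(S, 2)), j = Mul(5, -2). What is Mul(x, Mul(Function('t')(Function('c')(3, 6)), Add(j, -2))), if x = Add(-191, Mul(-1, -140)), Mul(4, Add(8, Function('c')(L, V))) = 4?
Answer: -29988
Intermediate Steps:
Function('c')(L, V) = -7 (Function('c')(L, V) = Add(-8, Mul(Rational(1, 4), 4)) = Add(-8, 1) = -7)
j = -10
x = -51 (x = Add(-191, 140) = -51)
Mul(x, Mul(Function('t')(Function('c')(3, 6)), Add(j, -2))) = Mul(-51, Mul(Mul(-1, Pow(-7, 2)), Add(-10, -2))) = Mul(-51, Mul(Mul(-1, 49), -12)) = Mul(-51, Mul(-49, -12)) = Mul(-51, 588) = -29988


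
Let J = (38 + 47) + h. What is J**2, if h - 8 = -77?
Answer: 256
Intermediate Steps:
h = -69 (h = 8 - 77 = -69)
J = 16 (J = (38 + 47) - 69 = 85 - 69 = 16)
J**2 = 16**2 = 256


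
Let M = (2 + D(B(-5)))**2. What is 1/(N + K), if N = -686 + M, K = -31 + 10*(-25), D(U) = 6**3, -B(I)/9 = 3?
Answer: 1/46557 ≈ 2.1479e-5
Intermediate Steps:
B(I) = -27 (B(I) = -9*3 = -27)
D(U) = 216
M = 47524 (M = (2 + 216)**2 = 218**2 = 47524)
K = -281 (K = -31 - 250 = -281)
N = 46838 (N = -686 + 47524 = 46838)
1/(N + K) = 1/(46838 - 281) = 1/46557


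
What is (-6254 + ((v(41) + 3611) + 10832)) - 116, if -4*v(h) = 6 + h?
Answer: 32245/4 ≈ 8061.3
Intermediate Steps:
v(h) = -3/2 - h/4 (v(h) = -(6 + h)/4 = -3/2 - h/4)
(-6254 + ((v(41) + 3611) + 10832)) - 116 = (-6254 + (((-3/2 - ¼*41) + 3611) + 10832)) - 116 = (-6254 + (((-3/2 - 41/4) + 3611) + 10832)) - 116 = (-6254 + ((-47/4 + 3611) + 10832)) - 116 = (-6254 + (14397/4 + 10832)) - 116 = (-6254 + 57725/4) - 116 = 32709/4 - 116 = 32245/4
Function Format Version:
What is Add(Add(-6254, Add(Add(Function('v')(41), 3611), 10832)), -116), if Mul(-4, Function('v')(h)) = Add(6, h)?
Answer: Rational(32245, 4) ≈ 8061.3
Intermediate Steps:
Function('v')(h) = Add(Rational(-3, 2), Mul(Rational(-1, 4), h)) (Function('v')(h) = Mul(Rational(-1, 4), Add(6, h)) = Add(Rational(-3, 2), Mul(Rational(-1, 4), h)))
Add(Add(-6254, Add(Add(Function('v')(41), 3611), 10832)), -116) = Add(Add(-6254, Add(Add(Add(Rational(-3, 2), Mul(Rational(-1, 4), 41)), 3611), 10832)), -116) = Add(Add(-6254, Add(Add(Add(Rational(-3, 2), Rational(-41, 4)), 3611), 10832)), -116) = Add(Add(-6254, Add(Add(Rational(-47, 4), 3611), 10832)), -116) = Add(Add(-6254, Add(Rational(14397, 4), 10832)), -116) = Add(Add(-6254, Rational(57725, 4)), -116) = Add(Rational(32709, 4), -116) = Rational(32245, 4)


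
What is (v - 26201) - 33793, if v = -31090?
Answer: -91084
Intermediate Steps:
(v - 26201) - 33793 = (-31090 - 26201) - 33793 = -57291 - 33793 = -91084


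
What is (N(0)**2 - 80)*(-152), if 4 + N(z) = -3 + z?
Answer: 4712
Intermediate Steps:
N(z) = -7 + z (N(z) = -4 + (-3 + z) = -7 + z)
(N(0)**2 - 80)*(-152) = ((-7 + 0)**2 - 80)*(-152) = ((-7)**2 - 80)*(-152) = (49 - 80)*(-152) = -31*(-152) = 4712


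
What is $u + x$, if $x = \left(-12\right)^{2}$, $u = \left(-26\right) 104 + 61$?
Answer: $-2499$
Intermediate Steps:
$u = -2643$ ($u = -2704 + 61 = -2643$)
$x = 144$
$u + x = -2643 + 144 = -2499$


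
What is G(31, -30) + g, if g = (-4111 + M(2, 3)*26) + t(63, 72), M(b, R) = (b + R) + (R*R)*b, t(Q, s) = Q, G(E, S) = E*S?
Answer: -4380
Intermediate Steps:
M(b, R) = R + b + b*R² (M(b, R) = (R + b) + R²*b = (R + b) + b*R² = R + b + b*R²)
g = -3450 (g = (-4111 + (3 + 2 + 2*3²)*26) + 63 = (-4111 + (3 + 2 + 2*9)*26) + 63 = (-4111 + (3 + 2 + 18)*26) + 63 = (-4111 + 23*26) + 63 = (-4111 + 598) + 63 = -3513 + 63 = -3450)
G(31, -30) + g = 31*(-30) - 3450 = -930 - 3450 = -4380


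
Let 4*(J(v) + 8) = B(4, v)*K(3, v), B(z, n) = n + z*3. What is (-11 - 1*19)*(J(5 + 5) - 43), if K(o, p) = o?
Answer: 1035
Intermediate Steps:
B(z, n) = n + 3*z
J(v) = 1 + 3*v/4 (J(v) = -8 + ((v + 3*4)*3)/4 = -8 + ((v + 12)*3)/4 = -8 + ((12 + v)*3)/4 = -8 + (36 + 3*v)/4 = -8 + (9 + 3*v/4) = 1 + 3*v/4)
(-11 - 1*19)*(J(5 + 5) - 43) = (-11 - 1*19)*((1 + 3*(5 + 5)/4) - 43) = (-11 - 19)*((1 + (¾)*10) - 43) = -30*((1 + 15/2) - 43) = -30*(17/2 - 43) = -30*(-69/2) = 1035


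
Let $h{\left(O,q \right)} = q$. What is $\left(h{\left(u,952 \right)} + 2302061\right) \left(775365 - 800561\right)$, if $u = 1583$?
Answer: $-58026715548$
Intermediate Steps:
$\left(h{\left(u,952 \right)} + 2302061\right) \left(775365 - 800561\right) = \left(952 + 2302061\right) \left(775365 - 800561\right) = 2303013 \left(-25196\right) = -58026715548$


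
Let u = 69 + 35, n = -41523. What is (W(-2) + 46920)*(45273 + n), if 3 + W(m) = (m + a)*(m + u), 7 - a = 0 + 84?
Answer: 145721250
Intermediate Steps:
u = 104
a = -77 (a = 7 - (0 + 84) = 7 - 1*84 = 7 - 84 = -77)
W(m) = -3 + (-77 + m)*(104 + m) (W(m) = -3 + (m - 77)*(m + 104) = -3 + (-77 + m)*(104 + m))
(W(-2) + 46920)*(45273 + n) = ((-8011 + (-2)² + 27*(-2)) + 46920)*(45273 - 41523) = ((-8011 + 4 - 54) + 46920)*3750 = (-8061 + 46920)*3750 = 38859*3750 = 145721250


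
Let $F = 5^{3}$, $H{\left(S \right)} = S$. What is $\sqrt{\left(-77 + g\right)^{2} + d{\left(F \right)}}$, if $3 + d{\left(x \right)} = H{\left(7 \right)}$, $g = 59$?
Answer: $2 \sqrt{82} \approx 18.111$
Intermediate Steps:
$F = 125$
$d{\left(x \right)} = 4$ ($d{\left(x \right)} = -3 + 7 = 4$)
$\sqrt{\left(-77 + g\right)^{2} + d{\left(F \right)}} = \sqrt{\left(-77 + 59\right)^{2} + 4} = \sqrt{\left(-18\right)^{2} + 4} = \sqrt{324 + 4} = \sqrt{328} = 2 \sqrt{82}$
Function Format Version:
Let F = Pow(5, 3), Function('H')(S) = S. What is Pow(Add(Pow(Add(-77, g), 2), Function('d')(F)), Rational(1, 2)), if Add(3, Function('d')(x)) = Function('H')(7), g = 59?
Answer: Mul(2, Pow(82, Rational(1, 2))) ≈ 18.111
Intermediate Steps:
F = 125
Function('d')(x) = 4 (Function('d')(x) = Add(-3, 7) = 4)
Pow(Add(Pow(Add(-77, g), 2), Function('d')(F)), Rational(1, 2)) = Pow(Add(Pow(Add(-77, 59), 2), 4), Rational(1, 2)) = Pow(Add(Pow(-18, 2), 4), Rational(1, 2)) = Pow(Add(324, 4), Rational(1, 2)) = Pow(328, Rational(1, 2)) = Mul(2, Pow(82, Rational(1, 2)))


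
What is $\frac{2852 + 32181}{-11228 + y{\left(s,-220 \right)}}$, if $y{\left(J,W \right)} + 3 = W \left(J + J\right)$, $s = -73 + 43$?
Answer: $\frac{35033}{1969} \approx 17.792$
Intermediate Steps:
$s = -30$
$y{\left(J,W \right)} = -3 + 2 J W$ ($y{\left(J,W \right)} = -3 + W \left(J + J\right) = -3 + W 2 J = -3 + 2 J W$)
$\frac{2852 + 32181}{-11228 + y{\left(s,-220 \right)}} = \frac{2852 + 32181}{-11228 - \left(3 + 60 \left(-220\right)\right)} = \frac{35033}{-11228 + \left(-3 + 13200\right)} = \frac{35033}{-11228 + 13197} = \frac{35033}{1969}$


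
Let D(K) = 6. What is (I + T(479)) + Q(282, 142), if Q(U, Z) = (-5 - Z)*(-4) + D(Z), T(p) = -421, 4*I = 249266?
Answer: 124979/2 ≈ 62490.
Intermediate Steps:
I = 124633/2 (I = (¼)*249266 = 124633/2 ≈ 62317.)
Q(U, Z) = 26 + 4*Z (Q(U, Z) = (-5 - Z)*(-4) + 6 = (20 + 4*Z) + 6 = 26 + 4*Z)
(I + T(479)) + Q(282, 142) = (124633/2 - 421) + (26 + 4*142) = 123791/2 + (26 + 568) = 123791/2 + 594 = 124979/2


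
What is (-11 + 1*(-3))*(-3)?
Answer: 42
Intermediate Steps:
(-11 + 1*(-3))*(-3) = (-11 - 3)*(-3) = -14*(-3) = 42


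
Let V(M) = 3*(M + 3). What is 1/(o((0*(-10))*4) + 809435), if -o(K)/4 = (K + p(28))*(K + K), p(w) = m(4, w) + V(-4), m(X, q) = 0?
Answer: 1/809435 ≈ 1.2354e-6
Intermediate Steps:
V(M) = 9 + 3*M (V(M) = 3*(3 + M) = 9 + 3*M)
p(w) = -3 (p(w) = 0 + (9 + 3*(-4)) = 0 + (9 - 12) = 0 - 3 = -3)
o(K) = -8*K*(-3 + K) (o(K) = -4*(K - 3)*(K + K) = -4*(-3 + K)*2*K = -8*K*(-3 + K))
1/(o((0*(-10))*4) + 809435) = 1/(8*((0*(-10))*4)*(3 - 0*(-10)*4) + 809435) = 1/(8*(0*4)*(3 - 0*4) + 809435) = 1/(8*0*(3 - 1*0) + 809435) = 1/(8*0*(3 + 0) + 809435) = 1/(8*0*3 + 809435) = 1/(0 + 809435) = 1/809435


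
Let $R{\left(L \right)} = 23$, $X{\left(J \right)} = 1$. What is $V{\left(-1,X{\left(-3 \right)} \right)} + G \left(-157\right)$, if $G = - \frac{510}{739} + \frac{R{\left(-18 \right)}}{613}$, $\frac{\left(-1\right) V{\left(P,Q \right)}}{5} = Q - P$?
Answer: $\frac{41884311}{453007} \approx 92.458$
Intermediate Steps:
$V{\left(P,Q \right)} = - 5 Q + 5 P$ ($V{\left(P,Q \right)} = - 5 \left(Q - P\right) = - 5 Q + 5 P$)
$G = - \frac{295633}{453007}$ ($G = - \frac{510}{739} + \frac{23}{613} = - \frac{295633}{453007} \approx -0.6526$)
$V{\left(-1,X{\left(-3 \right)} \right)} + G \left(-157\right) = \left(\left(-5\right) 1 + 5 \left(-1\right)\right) - - \frac{46414381}{453007} = \left(-5 - 5\right) + \frac{46414381}{453007} = -10 + \frac{46414381}{453007} = \frac{41884311}{453007}$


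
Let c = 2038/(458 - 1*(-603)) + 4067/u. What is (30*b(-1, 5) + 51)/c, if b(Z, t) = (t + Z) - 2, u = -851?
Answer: -100223121/2580749 ≈ -38.835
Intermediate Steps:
b(Z, t) = -2 + Z + t (b(Z, t) = (Z + t) - 2 = -2 + Z + t)
c = -2580749/902911 (c = 2038/(458 - 1*(-603)) + 4067/(-851) = 2038/(458 + 603) + 4067*(-1/851) = 2038/1061 - 4067/851 = -2580749/902911 ≈ -2.8583)
(30*b(-1, 5) + 51)/c = (30*(-2 - 1 + 5) + 51)/(-2580749/902911) = (30*2 + 51)*(-902911/2580749) = (60 + 51)*(-902911/2580749) = 111*(-902911/2580749) = -100223121/2580749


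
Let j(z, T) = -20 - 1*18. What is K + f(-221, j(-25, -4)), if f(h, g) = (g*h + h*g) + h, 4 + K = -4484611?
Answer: -4468040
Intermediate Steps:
K = -4484615 (K = -4 - 4484611 = -4484615)
j(z, T) = -38 (j(z, T) = -20 - 18 = -38)
f(h, g) = h + 2*g*h (f(h, g) = (g*h + g*h) + h = 2*g*h + h = h + 2*g*h)
K + f(-221, j(-25, -4)) = -4484615 - 221*(1 + 2*(-38)) = -4484615 - 221*(1 - 76) = -4484615 - 221*(-75) = -4484615 + 16575 = -4468040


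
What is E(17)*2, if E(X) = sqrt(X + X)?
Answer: 2*sqrt(34) ≈ 11.662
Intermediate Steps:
E(X) = sqrt(2)*sqrt(X) (E(X) = sqrt(2*X) = sqrt(2)*sqrt(X))
E(17)*2 = (sqrt(2)*sqrt(17))*2 = sqrt(34)*2 = 2*sqrt(34)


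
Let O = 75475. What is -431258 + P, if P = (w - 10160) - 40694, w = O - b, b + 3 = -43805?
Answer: -362829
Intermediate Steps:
b = -43808 (b = -3 - 43805 = -43808)
w = 119283 (w = 75475 - 1*(-43808) = 75475 + 43808 = 119283)
P = 68429 (P = (119283 - 10160) - 40694 = 109123 - 40694 = 68429)
-431258 + P = -431258 + 68429 = -362829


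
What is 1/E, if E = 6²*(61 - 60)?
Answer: 1/36 ≈ 0.027778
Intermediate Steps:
E = 36 (E = 36*1 = 36)
1/E = 1/36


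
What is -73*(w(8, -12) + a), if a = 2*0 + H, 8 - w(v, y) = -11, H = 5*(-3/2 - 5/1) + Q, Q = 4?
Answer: 1387/2 ≈ 693.50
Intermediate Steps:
H = -57/2 (H = 5*(-3/2 - 5/1) + 4 = 5*(-3*½ - 5*1) + 4 = 5*(-3/2 - 5) + 4 = 5*(-13/2) + 4 = -65/2 + 4 = -57/2 ≈ -28.500)
w(v, y) = 19 (w(v, y) = 8 - 1*(-11) = 8 + 11 = 19)
a = -57/2 (a = 2*0 - 57/2 = 0 - 57/2 = -57/2 ≈ -28.500)
-73*(w(8, -12) + a) = -73*(19 - 57/2) = -73*(-19/2) = 1387/2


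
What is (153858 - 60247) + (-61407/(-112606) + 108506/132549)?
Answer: 1397240609961113/14925812694 ≈ 93612.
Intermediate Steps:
(153858 - 60247) + (-61407/(-112606) + 108506/132549) = 93611 + (-61407*(-1/112606) + 108506*(1/132549)) = 93611 + (61407/112606 + 108506/132549) = 93611 + 20357863079/14925812694 = 1397240609961113/14925812694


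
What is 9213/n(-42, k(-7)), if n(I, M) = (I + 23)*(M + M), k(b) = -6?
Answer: 3071/76 ≈ 40.408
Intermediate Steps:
n(I, M) = 2*M*(23 + I) (n(I, M) = (23 + I)*(2*M) = 2*M*(23 + I))
9213/n(-42, k(-7)) = 9213/((2*(-6)*(23 - 42))) = 9213/((2*(-6)*(-19))) = 9213/228 = 9213*(1/228) = 3071/76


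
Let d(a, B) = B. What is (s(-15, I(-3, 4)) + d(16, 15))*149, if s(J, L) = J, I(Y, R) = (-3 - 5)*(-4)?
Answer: 0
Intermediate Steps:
I(Y, R) = 32 (I(Y, R) = -8*(-4) = 32)
(s(-15, I(-3, 4)) + d(16, 15))*149 = (-15 + 15)*149 = 0*149 = 0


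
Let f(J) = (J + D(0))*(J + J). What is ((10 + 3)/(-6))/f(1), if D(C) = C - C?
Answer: -13/12 ≈ -1.0833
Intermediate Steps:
D(C) = 0
f(J) = 2*J² (f(J) = (J + 0)*(J + J) = J*(2*J) = 2*J²)
((10 + 3)/(-6))/f(1) = ((10 + 3)/(-6))/((2*1²)) = (-⅙*13)/((2*1)) = -13/6/2 = -13/6*½ = -13/12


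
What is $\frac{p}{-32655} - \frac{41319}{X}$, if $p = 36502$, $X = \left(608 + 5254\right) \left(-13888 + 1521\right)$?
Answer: $- \frac{881625379921}{789111928290} \approx -1.1172$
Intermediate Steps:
$X = -72495354$ ($X = 5862 \left(-12367\right) = -72495354$)
$\frac{p}{-32655} - \frac{41319}{X} = \frac{36502}{-32655} - \frac{41319}{-72495354} = 36502 \left(- \frac{1}{32655}\right) - - \frac{13773}{24165118} = - \frac{36502}{32655} + \frac{13773}{24165118} = - \frac{881625379921}{789111928290}$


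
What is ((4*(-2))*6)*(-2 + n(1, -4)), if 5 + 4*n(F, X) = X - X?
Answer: 156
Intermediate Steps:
n(F, X) = -5/4 (n(F, X) = -5/4 + (X - X)/4 = -5/4 + (1/4)*0 = -5/4 + 0 = -5/4)
((4*(-2))*6)*(-2 + n(1, -4)) = ((4*(-2))*6)*(-2 - 5/4) = -8*6*(-13/4) = -48*(-13/4) = 156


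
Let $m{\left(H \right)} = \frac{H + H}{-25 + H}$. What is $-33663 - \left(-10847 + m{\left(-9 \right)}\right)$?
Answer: $- \frac{387881}{17} \approx -22817.0$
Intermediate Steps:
$m{\left(H \right)} = \frac{2 H}{-25 + H}$
$-33663 - \left(-10847 + m{\left(-9 \right)}\right) = -33663 + \left(10847 - 2 \left(-9\right) \frac{1}{-25 - 9}\right) = -33663 + \left(10847 - 2 \left(-9\right) \frac{1}{-34}\right) = -33663 + \left(10847 - 2 \left(-9\right) \left(- \frac{1}{34}\right)\right) = -33663 + \left(10847 - \frac{9}{17}\right) = -33663 + \frac{184390}{17} = - \frac{387881}{17}$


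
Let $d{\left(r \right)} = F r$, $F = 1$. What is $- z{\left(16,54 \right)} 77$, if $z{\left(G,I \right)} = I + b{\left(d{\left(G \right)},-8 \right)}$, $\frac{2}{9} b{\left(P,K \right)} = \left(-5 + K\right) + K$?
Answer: $\frac{6237}{2} \approx 3118.5$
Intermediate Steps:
$d{\left(r \right)} = r$ ($d{\left(r \right)} = 1 r = r$)
$b{\left(P,K \right)} = - \frac{45}{2} + 9 K$ ($b{\left(P,K \right)} = \frac{9 \left(\left(-5 + K\right) + K\right)}{2} = \frac{9 \left(-5 + 2 K\right)}{2} = - \frac{45}{2} + 9 K$)
$z{\left(G,I \right)} = - \frac{189}{2} + I$ ($z{\left(G,I \right)} = I + \left(- \frac{45}{2} + 9 \left(-8\right)\right) = I - \frac{189}{2} = - \frac{189}{2} + I$)
$- z{\left(16,54 \right)} 77 = - \left(- \frac{189}{2} + 54\right) 77 = - \frac{\left(-81\right) 77}{2} = \left(-1\right) \left(- \frac{6237}{2}\right) = \frac{6237}{2}$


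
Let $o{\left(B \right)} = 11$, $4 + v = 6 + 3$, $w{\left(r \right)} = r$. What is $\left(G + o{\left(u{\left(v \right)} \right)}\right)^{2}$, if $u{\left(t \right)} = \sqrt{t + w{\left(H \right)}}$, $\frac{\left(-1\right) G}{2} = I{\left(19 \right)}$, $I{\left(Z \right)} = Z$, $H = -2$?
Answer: $729$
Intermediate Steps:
$G = -38$ ($G = \left(-2\right) 19 = -38$)
$v = 5$ ($v = -4 + \left(6 + 3\right) = -4 + 9 = 5$)
$u{\left(t \right)} = \sqrt{-2 + t}$ ($u{\left(t \right)} = \sqrt{t - 2} = \sqrt{-2 + t}$)
$\left(G + o{\left(u{\left(v \right)} \right)}\right)^{2} = \left(-38 + 11\right)^{2} = \left(-27\right)^{2} = 729$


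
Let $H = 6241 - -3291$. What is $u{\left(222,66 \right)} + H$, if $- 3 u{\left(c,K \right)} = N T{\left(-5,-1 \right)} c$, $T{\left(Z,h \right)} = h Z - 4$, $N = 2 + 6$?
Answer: $8940$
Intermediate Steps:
$N = 8$
$H = 9532$ ($H = 6241 + 3291 = 9532$)
$T{\left(Z,h \right)} = -4 + Z h$ ($T{\left(Z,h \right)} = Z h - 4 = -4 + Z h$)
$u{\left(c,K \right)} = - \frac{8 c}{3}$ ($u{\left(c,K \right)} = - \frac{8 \left(-4 - -5\right) c}{3} = - \frac{8 \left(-4 + 5\right) c}{3} = - \frac{8 \cdot 1 c}{3} = - \frac{8 c}{3}$)
$u{\left(222,66 \right)} + H = \left(- \frac{8}{3}\right) 222 + 9532 = -592 + 9532 = 8940$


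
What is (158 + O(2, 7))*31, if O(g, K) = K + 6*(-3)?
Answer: 4557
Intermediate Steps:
O(g, K) = -18 + K (O(g, K) = K - 18 = -18 + K)
(158 + O(2, 7))*31 = (158 + (-18 + 7))*31 = (158 - 11)*31 = 147*31 = 4557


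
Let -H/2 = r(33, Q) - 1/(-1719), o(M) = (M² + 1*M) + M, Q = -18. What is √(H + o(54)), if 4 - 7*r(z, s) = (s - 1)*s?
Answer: √50204112014/4011 ≈ 55.862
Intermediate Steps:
r(z, s) = 4/7 - s*(-1 + s)/7 (r(z, s) = 4/7 - (s - 1)*s/7 = 4/7 - (-1 + s)*s/7 = 4/7 - s*(-1 + s)/7)
o(M) = M² + 2*M (o(M) = (M² + M) + M = (M + M²) + M = M² + 2*M)
H = 1162030/12033 (H = -2*((4/7 - ⅐*(-18)² + (⅐)*(-18)) - 1/(-1719)) = -2*((4/7 - ⅐*324 - 18/7) - 1*(-1/1719)) = -2*((4/7 - 324/7 - 18/7) + 1/1719) = -2*(-338/7 + 1/1719) = -2*(-581015/12033) = 1162030/12033 ≈ 96.570)
√(H + o(54)) = √(1162030/12033 + 54*(2 + 54)) = √(1162030/12033 + 54*56) = √(1162030/12033 + 3024) = √(37549822/12033) = √50204112014/4011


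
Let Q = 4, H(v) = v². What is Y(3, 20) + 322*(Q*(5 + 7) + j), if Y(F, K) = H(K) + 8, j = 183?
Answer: 74790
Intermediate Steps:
Y(F, K) = 8 + K² (Y(F, K) = K² + 8 = 8 + K²)
Y(3, 20) + 322*(Q*(5 + 7) + j) = (8 + 20²) + 322*(4*(5 + 7) + 183) = (8 + 400) + 322*(4*12 + 183) = 408 + 322*(48 + 183) = 408 + 322*231 = 408 + 74382 = 74790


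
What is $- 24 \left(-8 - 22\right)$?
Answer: $720$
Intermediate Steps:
$- 24 \left(-8 - 22\right) = \left(-24\right) \left(-30\right) = 720$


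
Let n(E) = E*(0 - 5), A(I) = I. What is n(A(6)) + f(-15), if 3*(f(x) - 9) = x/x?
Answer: -62/3 ≈ -20.667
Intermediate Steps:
f(x) = 28/3 (f(x) = 9 + (x/x)/3 = 9 + (1/3)*1 = 9 + 1/3 = 28/3)
n(E) = -5*E (n(E) = E*(-5) = -5*E)
n(A(6)) + f(-15) = -5*6 + 28/3 = -30 + 28/3 = -62/3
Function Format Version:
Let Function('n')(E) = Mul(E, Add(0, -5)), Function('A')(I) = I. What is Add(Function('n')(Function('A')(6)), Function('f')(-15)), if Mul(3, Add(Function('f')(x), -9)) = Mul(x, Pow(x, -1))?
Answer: Rational(-62, 3) ≈ -20.667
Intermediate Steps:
Function('f')(x) = Rational(28, 3) (Function('f')(x) = Add(9, Mul(Rational(1, 3), Mul(x, Pow(x, -1)))) = Add(9, Mul(Rational(1, 3), 1)) = Add(9, Rational(1, 3)) = Rational(28, 3))
Function('n')(E) = Mul(-5, E) (Function('n')(E) = Mul(E, -5) = Mul(-5, E))
Add(Function('n')(Function('A')(6)), Function('f')(-15)) = Add(Mul(-5, 6), Rational(28, 3)) = Add(-30, Rational(28, 3)) = Rational(-62, 3)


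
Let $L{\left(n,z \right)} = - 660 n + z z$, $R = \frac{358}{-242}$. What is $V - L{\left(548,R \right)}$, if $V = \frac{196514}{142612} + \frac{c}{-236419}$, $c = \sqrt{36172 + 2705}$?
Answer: $\frac{377589871550471}{1043991146} - \frac{\sqrt{38877}}{236419} \approx 3.6168 \cdot 10^{5}$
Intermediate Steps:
$c = \sqrt{38877} \approx 197.17$
$V = \frac{98257}{71306} - \frac{\sqrt{38877}}{236419}$ ($V = \frac{196514}{142612} + \frac{\sqrt{38877}}{-236419} = 196514 \cdot \frac{1}{142612} + \sqrt{38877} \left(- \frac{1}{236419}\right) = \frac{98257}{71306} - \frac{\sqrt{38877}}{236419} \approx 1.3771$)
$R = - \frac{179}{121}$ ($R = 358 \left(- \frac{1}{242}\right) = - \frac{179}{121} \approx -1.4793$)
$L{\left(n,z \right)} = z^{2} - 660 n$ ($L{\left(n,z \right)} = - 660 n + z^{2} = z^{2} - 660 n$)
$V - L{\left(548,R \right)} = \left(\frac{98257}{71306} - \frac{\sqrt{38877}}{236419}\right) - \left(\left(- \frac{179}{121}\right)^{2} - 361680\right) = \left(\frac{98257}{71306} - \frac{\sqrt{38877}}{236419}\right) - \left(\frac{32041}{14641} - 361680\right) = \left(\frac{98257}{71306} - \frac{\sqrt{38877}}{236419}\right) - - \frac{5295324839}{14641} = \left(\frac{98257}{71306} - \frac{\sqrt{38877}}{236419}\right) + \frac{5295324839}{14641} = \frac{377589871550471}{1043991146} - \frac{\sqrt{38877}}{236419}$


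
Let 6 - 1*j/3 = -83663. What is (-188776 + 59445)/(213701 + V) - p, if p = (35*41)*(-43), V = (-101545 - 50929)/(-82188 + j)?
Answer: 318012432949948/5153805235 ≈ 61704.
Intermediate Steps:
j = 251007 (j = 18 - 3*(-83663) = 18 + 250989 = 251007)
V = -21782/24117 (V = (-101545 - 50929)/(-82188 + 251007) = -152474/168819 = -152474*1/168819 = -21782/24117 ≈ -0.90318)
p = -61705 (p = 1435*(-43) = -61705)
(-188776 + 59445)/(213701 + V) - p = (-188776 + 59445)/(213701 - 21782/24117) - 1*(-61705) = -129331/5153805235/24117 + 61705 = -129331*24117/5153805235 + 61705 = -3119075727/5153805235 + 61705 = 318012432949948/5153805235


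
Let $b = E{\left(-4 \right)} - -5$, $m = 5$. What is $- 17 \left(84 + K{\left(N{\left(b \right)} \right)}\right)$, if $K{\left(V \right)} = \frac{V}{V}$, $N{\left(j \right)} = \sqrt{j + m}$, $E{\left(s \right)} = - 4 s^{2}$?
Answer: $-1445$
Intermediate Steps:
$b = -59$ ($b = - 4 \left(-4\right)^{2} - -5 = \left(-4\right) 16 + 5 = -64 + 5 = -59$)
$N{\left(j \right)} = \sqrt{5 + j}$ ($N{\left(j \right)} = \sqrt{j + 5} = \sqrt{5 + j}$)
$K{\left(V \right)} = 1$
$- 17 \left(84 + K{\left(N{\left(b \right)} \right)}\right) = - 17 \left(84 + 1\right) = \left(-17\right) 85 = -1445$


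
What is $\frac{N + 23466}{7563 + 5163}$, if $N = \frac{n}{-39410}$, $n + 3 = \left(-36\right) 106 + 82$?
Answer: $\frac{924798797}{501531660} \approx 1.8439$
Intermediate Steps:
$n = -3737$ ($n = -3 + \left(\left(-36\right) 106 + 82\right) = -3 + \left(-3816 + 82\right) = -3 - 3734 = -3737$)
$N = \frac{3737}{39410}$ ($N = - \frac{3737}{-39410} = \left(-3737\right) \left(- \frac{1}{39410}\right) = \frac{3737}{39410} \approx 0.094824$)
$\frac{N + 23466}{7563 + 5163} = \frac{\frac{3737}{39410} + 23466}{7563 + 5163} = \frac{924798797}{39410 \cdot 12726} = \frac{924798797}{39410} \cdot \frac{1}{12726} = \frac{924798797}{501531660}$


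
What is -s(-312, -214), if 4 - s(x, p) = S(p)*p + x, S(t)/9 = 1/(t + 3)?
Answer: -64750/211 ≈ -306.87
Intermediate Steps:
S(t) = 9/(3 + t) (S(t) = 9/(t + 3) = 9/(3 + t))
s(x, p) = 4 - x - 9*p/(3 + p) (s(x, p) = 4 - ((9/(3 + p))*p + x) = 4 - (9*p/(3 + p) + x) = 4 - (x + 9*p/(3 + p)) = 4 + (-x - 9*p/(3 + p)) = 4 - x - 9*p/(3 + p))
-s(-312, -214) = -(-9*(-214) + (3 - 214)*(4 - 1*(-312)))/(3 - 214) = -(1926 - 211*(4 + 312))/(-211) = -(-1)*(1926 - 211*316)/211 = -(-1)*(1926 - 66676)/211 = -(-1)*(-64750)/211 = -1*64750/211 = -64750/211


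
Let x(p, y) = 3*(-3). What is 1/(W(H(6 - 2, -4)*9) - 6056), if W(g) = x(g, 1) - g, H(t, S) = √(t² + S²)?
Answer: -6065/36781633 + 36*√2/36781633 ≈ -0.00016351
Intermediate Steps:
H(t, S) = √(S² + t²)
x(p, y) = -9
W(g) = -9 - g
1/(W(H(6 - 2, -4)*9) - 6056) = 1/((-9 - √((-4)² + (6 - 2)²)*9) - 6056) = 1/((-9 - √(16 + 4²)*9) - 6056) = 1/((-9 - √(16 + 16)*9) - 6056) = 1/((-9 - √32*9) - 6056) = 1/((-9 - 4*√2*9) - 6056) = 1/((-9 - 36*√2) - 6056) = 1/(-6065 - 36*√2)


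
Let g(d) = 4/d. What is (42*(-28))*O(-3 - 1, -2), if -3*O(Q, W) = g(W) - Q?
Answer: 784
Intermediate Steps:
O(Q, W) = -4/(3*W) + Q/3 (O(Q, W) = -(4/W - Q)/3 = -(-Q + 4/W)/3 = -4/(3*W) + Q/3)
(42*(-28))*O(-3 - 1, -2) = (42*(-28))*((⅓)*(-4 + (-3 - 1)*(-2))/(-2)) = -392*(-1)*(-4 - 4*(-2))/2 = -392*(-1)*(-4 + 8)/2 = -392*(-1)*4/2 = -1176*(-⅔) = 784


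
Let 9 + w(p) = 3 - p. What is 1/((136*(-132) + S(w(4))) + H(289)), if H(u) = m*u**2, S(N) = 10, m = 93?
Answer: 1/7749511 ≈ 1.2904e-7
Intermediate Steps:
w(p) = -6 - p (w(p) = -9 + (3 - p) = -6 - p)
H(u) = 93*u**2
1/((136*(-132) + S(w(4))) + H(289)) = 1/((136*(-132) + 10) + 93*289**2) = 1/((-17952 + 10) + 93*83521) = 1/(-17942 + 7767453) = 1/7749511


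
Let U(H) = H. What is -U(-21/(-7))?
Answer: -3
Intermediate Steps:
-U(-21/(-7)) = -(-21)/(-7) = -(-21)*(-1)/7 = -1*3 = -3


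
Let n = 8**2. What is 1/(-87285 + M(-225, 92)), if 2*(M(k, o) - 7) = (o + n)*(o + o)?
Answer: -1/72926 ≈ -1.3713e-5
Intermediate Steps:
n = 64
M(k, o) = 7 + o*(64 + o) (M(k, o) = 7 + ((o + 64)*(o + o))/2 = 7 + ((64 + o)*(2*o))/2 = 7 + (2*o*(64 + o))/2 = 7 + o*(64 + o))
1/(-87285 + M(-225, 92)) = 1/(-87285 + (7 + 92**2 + 64*92)) = 1/(-87285 + (7 + 8464 + 5888)) = 1/(-87285 + 14359) = 1/(-72926) = -1/72926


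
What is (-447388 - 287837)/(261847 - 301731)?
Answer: 735225/39884 ≈ 18.434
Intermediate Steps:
(-447388 - 287837)/(261847 - 301731) = -735225/(-39884) = -735225*(-1/39884) = 735225/39884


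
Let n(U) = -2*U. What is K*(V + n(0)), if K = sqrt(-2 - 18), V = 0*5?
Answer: 0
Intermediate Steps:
V = 0
K = 2*I*sqrt(5) (K = sqrt(-20) = 2*I*sqrt(5) ≈ 4.4721*I)
K*(V + n(0)) = (2*I*sqrt(5))*(0 - 2*0) = (2*I*sqrt(5))*(0 + 0) = (2*I*sqrt(5))*0 = 0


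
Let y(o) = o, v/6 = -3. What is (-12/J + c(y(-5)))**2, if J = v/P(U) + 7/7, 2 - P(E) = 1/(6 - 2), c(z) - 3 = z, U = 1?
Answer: 2116/4225 ≈ 0.50083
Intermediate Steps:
v = -18 (v = 6*(-3) = -18)
c(z) = 3 + z
P(E) = 7/4 (P(E) = 2 - 1/(6 - 2) = 2 - 1/4 = 7/4)
J = -65/7 (J = -18/7/4 + 7/7 = -18*4/7 + 7*(1/7) = -72/7 + 1 = -65/7 ≈ -9.2857)
(-12/J + c(y(-5)))**2 = (-12/(-65/7) + (3 - 5))**2 = (-12*(-7/65) - 2)**2 = (84/65 - 2)**2 = (-46/65)**2 = 2116/4225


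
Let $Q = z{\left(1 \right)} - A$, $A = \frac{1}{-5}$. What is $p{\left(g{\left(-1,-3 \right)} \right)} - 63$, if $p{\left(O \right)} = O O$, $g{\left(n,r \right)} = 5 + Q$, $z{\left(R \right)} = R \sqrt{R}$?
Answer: $- \frac{614}{25} \approx -24.56$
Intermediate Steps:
$A = - \frac{1}{5} \approx -0.2$
$z{\left(R \right)} = R^{\frac{3}{2}}$
$Q = \frac{6}{5}$ ($Q = 1^{\frac{3}{2}} - - \frac{1}{5} = 1 + \frac{1}{5} = \frac{6}{5} \approx 1.2$)
$g{\left(n,r \right)} = \frac{31}{5}$ ($g{\left(n,r \right)} = 5 + \frac{6}{5} = \frac{31}{5}$)
$p{\left(O \right)} = O^{2}$
$p{\left(g{\left(-1,-3 \right)} \right)} - 63 = \left(\frac{31}{5}\right)^{2} - 63 = \frac{961}{25} - 63 = - \frac{614}{25}$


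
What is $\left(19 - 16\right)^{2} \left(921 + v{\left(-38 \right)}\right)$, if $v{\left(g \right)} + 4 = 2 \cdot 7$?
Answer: $8379$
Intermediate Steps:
$v{\left(g \right)} = 10$ ($v{\left(g \right)} = -4 + 2 \cdot 7 = -4 + 14 = 10$)
$\left(19 - 16\right)^{2} \left(921 + v{\left(-38 \right)}\right) = \left(19 - 16\right)^{2} \left(921 + 10\right) = 3^{2} \cdot 931 = 9 \cdot 931 = 8379$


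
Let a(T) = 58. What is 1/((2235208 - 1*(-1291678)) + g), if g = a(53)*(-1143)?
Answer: 1/3460592 ≈ 2.8897e-7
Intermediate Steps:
g = -66294 (g = 58*(-1143) = -66294)
1/((2235208 - 1*(-1291678)) + g) = 1/((2235208 - 1*(-1291678)) - 66294) = 1/((2235208 + 1291678) - 66294) = 1/(3526886 - 66294) = 1/3460592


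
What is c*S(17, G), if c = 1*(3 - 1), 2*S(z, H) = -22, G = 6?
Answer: -22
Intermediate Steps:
S(z, H) = -11 (S(z, H) = (½)*(-22) = -11)
c = 2 (c = 1*2 = 2)
c*S(17, G) = 2*(-11) = -22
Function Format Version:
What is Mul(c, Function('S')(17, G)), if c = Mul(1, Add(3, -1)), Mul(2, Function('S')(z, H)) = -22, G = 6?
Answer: -22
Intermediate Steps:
Function('S')(z, H) = -11 (Function('S')(z, H) = Mul(Rational(1, 2), -22) = -11)
c = 2 (c = Mul(1, 2) = 2)
Mul(c, Function('S')(17, G)) = Mul(2, -11) = -22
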